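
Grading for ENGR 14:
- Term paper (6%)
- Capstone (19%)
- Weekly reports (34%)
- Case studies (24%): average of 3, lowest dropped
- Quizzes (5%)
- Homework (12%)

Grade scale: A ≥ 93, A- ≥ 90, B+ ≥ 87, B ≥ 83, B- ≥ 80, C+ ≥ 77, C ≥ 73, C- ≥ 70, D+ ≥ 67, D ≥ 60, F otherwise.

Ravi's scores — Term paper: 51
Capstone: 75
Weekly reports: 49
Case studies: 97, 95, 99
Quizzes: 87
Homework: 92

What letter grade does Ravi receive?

C-

Case studies: drop 95 → average of remaining 2 = 196/2 = 98
Weighted total:
  Term paper 51 × 0.06 = 3.06
  Capstone 75 × 0.19 = 14.25
  Weekly reports 49 × 0.34 = 16.66
  Case studies 98 × 0.24 = 23.52
  Quizzes 87 × 0.05 = 4.35
  Homework 92 × 0.12 = 11.04
Sum = 72.88
72.88 is ≥ 70 and < 73 → C-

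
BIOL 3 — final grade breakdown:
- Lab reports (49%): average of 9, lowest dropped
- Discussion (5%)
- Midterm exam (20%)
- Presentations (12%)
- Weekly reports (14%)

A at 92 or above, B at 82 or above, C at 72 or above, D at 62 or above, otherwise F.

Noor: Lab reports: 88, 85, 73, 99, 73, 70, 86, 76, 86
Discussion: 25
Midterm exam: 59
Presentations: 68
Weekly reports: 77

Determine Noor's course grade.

Lab reports: drop 70 → average of remaining 8 = 666/8 = 83.25
Weighted total:
  Lab reports 83.25 × 0.49 = 40.7925
  Discussion 25 × 0.05 = 1.25
  Midterm exam 59 × 0.2 = 11.8
  Presentations 68 × 0.12 = 8.16
  Weekly reports 77 × 0.14 = 10.78
Sum = 72.7825
72.7825 is ≥ 72 and < 82 → C

C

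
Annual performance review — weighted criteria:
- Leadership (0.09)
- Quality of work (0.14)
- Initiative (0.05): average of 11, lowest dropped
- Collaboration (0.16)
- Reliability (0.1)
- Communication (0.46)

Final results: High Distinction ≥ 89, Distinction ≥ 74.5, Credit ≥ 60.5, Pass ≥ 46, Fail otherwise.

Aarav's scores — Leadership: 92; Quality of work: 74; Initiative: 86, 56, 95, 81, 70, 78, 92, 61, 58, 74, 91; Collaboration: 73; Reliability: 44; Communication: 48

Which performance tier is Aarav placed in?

Credit

Initiative: drop 56 → average of remaining 10 = 786/10 = 78.6
Weighted total:
  Leadership 92 × 0.09 = 8.28
  Quality of work 74 × 0.14 = 10.36
  Initiative 78.6 × 0.05 = 3.93
  Collaboration 73 × 0.16 = 11.68
  Reliability 44 × 0.1 = 4.4
  Communication 48 × 0.46 = 22.08
Sum = 60.73
60.73 is ≥ 60.5 and < 74.5 → Credit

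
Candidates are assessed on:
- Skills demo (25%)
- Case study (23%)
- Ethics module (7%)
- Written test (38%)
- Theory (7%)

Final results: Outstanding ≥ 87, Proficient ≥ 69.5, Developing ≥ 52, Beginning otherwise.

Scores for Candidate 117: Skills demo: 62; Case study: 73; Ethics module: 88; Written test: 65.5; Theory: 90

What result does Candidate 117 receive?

Weighted total:
  Skills demo 62 × 0.25 = 15.5
  Case study 73 × 0.23 = 16.79
  Ethics module 88 × 0.07 = 6.16
  Written test 65.5 × 0.38 = 24.89
  Theory 90 × 0.07 = 6.3
Sum = 69.64
69.64 is ≥ 69.5 and < 87 → Proficient

Proficient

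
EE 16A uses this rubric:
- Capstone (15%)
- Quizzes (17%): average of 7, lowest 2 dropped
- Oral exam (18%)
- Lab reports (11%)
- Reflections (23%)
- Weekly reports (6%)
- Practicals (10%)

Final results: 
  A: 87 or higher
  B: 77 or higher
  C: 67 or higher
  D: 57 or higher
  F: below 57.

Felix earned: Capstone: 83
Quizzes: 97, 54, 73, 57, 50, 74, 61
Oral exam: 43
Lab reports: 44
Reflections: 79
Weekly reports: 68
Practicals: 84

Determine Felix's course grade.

Quizzes: drop 50, 54 → average of remaining 5 = 362/5 = 72.4
Weighted total:
  Capstone 83 × 0.15 = 12.45
  Quizzes 72.4 × 0.17 = 12.308
  Oral exam 43 × 0.18 = 7.74
  Lab reports 44 × 0.11 = 4.84
  Reflections 79 × 0.23 = 18.17
  Weekly reports 68 × 0.06 = 4.08
  Practicals 84 × 0.1 = 8.4
Sum = 67.988
67.988 is ≥ 67 and < 77 → C

C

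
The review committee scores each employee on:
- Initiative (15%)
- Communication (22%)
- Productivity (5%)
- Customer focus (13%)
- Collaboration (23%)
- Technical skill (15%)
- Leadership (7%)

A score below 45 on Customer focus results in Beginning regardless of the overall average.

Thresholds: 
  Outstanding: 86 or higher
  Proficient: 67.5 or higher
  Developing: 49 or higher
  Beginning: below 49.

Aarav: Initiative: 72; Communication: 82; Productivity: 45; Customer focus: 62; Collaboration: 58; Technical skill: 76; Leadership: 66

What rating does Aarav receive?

Proficient

Customer focus score 62 ≥ 45: minimum met.
Weighted total:
  Initiative 72 × 0.15 = 10.8
  Communication 82 × 0.22 = 18.04
  Productivity 45 × 0.05 = 2.25
  Customer focus 62 × 0.13 = 8.06
  Collaboration 58 × 0.23 = 13.34
  Technical skill 76 × 0.15 = 11.4
  Leadership 66 × 0.07 = 4.62
Sum = 68.51
68.51 is ≥ 67.5 and < 86 → Proficient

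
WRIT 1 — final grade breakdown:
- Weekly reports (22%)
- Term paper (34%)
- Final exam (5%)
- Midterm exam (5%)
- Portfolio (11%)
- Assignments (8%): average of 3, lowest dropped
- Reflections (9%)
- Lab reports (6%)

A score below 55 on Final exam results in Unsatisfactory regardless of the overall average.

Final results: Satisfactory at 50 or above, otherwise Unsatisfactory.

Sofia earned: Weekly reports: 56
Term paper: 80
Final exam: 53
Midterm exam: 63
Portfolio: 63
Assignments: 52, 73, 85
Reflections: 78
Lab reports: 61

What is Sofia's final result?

Assignments: drop 52 → average of remaining 2 = 158/2 = 79
Final exam score 53 < 55: minimum not met.
Weighted total:
  Weekly reports 56 × 0.22 = 12.32
  Term paper 80 × 0.34 = 27.2
  Final exam 53 × 0.05 = 2.65
  Midterm exam 63 × 0.05 = 3.15
  Portfolio 63 × 0.11 = 6.93
  Assignments 79 × 0.08 = 6.32
  Reflections 78 × 0.09 = 7.02
  Lab reports 61 × 0.06 = 3.66
Sum = 69.25
Because the Final exam minimum was not met, the result is Unsatisfactory.

Unsatisfactory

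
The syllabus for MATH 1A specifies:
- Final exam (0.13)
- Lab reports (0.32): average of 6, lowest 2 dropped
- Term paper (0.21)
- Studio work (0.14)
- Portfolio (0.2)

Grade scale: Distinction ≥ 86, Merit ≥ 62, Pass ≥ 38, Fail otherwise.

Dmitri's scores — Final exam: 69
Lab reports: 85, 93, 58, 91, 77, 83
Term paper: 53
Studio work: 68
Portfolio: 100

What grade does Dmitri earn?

Merit

Lab reports: drop 58, 77 → average of remaining 4 = 352/4 = 88
Weighted total:
  Final exam 69 × 0.13 = 8.97
  Lab reports 88 × 0.32 = 28.16
  Term paper 53 × 0.21 = 11.13
  Studio work 68 × 0.14 = 9.52
  Portfolio 100 × 0.2 = 20
Sum = 77.78
77.78 is ≥ 62 and < 86 → Merit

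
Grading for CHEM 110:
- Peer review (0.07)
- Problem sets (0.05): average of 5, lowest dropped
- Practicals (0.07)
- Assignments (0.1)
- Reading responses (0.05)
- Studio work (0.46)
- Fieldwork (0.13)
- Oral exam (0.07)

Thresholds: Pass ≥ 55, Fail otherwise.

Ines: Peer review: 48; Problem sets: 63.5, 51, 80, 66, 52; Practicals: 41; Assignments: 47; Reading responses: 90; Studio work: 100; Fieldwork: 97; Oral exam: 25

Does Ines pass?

Pass

Problem sets: drop 51 → average of remaining 4 = 261.5/4 = 65.375
Weighted total:
  Peer review 48 × 0.07 = 3.36
  Problem sets 65.375 × 0.05 = 3.26875
  Practicals 41 × 0.07 = 2.87
  Assignments 47 × 0.1 = 4.7
  Reading responses 90 × 0.05 = 4.5
  Studio work 100 × 0.46 = 46
  Fieldwork 97 × 0.13 = 12.61
  Oral exam 25 × 0.07 = 1.75
Sum = 79.05875
79.05875 ≥ 55 → Pass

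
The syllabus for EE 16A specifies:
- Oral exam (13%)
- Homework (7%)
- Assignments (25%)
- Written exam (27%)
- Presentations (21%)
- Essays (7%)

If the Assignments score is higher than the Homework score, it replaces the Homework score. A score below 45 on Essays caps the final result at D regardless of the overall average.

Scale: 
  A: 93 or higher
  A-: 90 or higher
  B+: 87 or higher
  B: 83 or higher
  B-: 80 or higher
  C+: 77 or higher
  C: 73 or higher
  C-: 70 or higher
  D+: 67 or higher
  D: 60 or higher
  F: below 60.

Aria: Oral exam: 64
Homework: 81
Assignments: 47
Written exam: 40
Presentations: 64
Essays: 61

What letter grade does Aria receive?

F

Assignments (47) ≤ Homework (81), so Homework stays at 81.
Essays score 61 ≥ 45: minimum met.
Weighted total:
  Oral exam 64 × 0.13 = 8.32
  Homework 81 × 0.07 = 5.67
  Assignments 47 × 0.25 = 11.75
  Written exam 40 × 0.27 = 10.8
  Presentations 64 × 0.21 = 13.44
  Essays 61 × 0.07 = 4.27
Sum = 54.25
54.25 < 60 → F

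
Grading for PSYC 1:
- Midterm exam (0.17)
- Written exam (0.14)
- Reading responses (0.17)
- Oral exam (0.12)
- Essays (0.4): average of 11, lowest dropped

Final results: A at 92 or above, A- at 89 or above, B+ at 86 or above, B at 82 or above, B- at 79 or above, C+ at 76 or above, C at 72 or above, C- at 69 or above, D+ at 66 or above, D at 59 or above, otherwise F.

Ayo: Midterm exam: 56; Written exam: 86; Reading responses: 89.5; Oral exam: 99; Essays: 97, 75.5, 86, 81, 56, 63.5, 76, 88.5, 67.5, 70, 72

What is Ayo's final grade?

B-

Essays: drop 56 → average of remaining 10 = 777/10 = 77.7
Weighted total:
  Midterm exam 56 × 0.17 = 9.52
  Written exam 86 × 0.14 = 12.04
  Reading responses 89.5 × 0.17 = 15.215
  Oral exam 99 × 0.12 = 11.88
  Essays 77.7 × 0.4 = 31.08
Sum = 79.735
79.735 is ≥ 79 and < 82 → B-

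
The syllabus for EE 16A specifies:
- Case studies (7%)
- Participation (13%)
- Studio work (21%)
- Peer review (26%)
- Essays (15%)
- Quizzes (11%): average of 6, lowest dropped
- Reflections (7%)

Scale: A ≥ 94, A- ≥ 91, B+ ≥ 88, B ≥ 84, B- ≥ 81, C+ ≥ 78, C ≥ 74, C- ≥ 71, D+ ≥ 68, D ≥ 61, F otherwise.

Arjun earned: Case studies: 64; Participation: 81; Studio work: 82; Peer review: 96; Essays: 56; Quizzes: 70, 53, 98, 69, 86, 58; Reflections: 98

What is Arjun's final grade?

C+

Quizzes: drop 53 → average of remaining 5 = 381/5 = 76.2
Weighted total:
  Case studies 64 × 0.07 = 4.48
  Participation 81 × 0.13 = 10.53
  Studio work 82 × 0.21 = 17.22
  Peer review 96 × 0.26 = 24.96
  Essays 56 × 0.15 = 8.4
  Quizzes 76.2 × 0.11 = 8.382
  Reflections 98 × 0.07 = 6.86
Sum = 80.832
80.832 is ≥ 78 and < 81 → C+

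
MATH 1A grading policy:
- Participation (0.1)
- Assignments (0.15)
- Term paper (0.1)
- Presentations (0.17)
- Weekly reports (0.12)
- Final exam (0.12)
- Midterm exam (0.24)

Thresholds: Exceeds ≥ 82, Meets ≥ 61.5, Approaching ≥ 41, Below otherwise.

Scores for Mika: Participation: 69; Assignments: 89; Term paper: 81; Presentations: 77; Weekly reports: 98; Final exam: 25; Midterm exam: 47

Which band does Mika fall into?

Weighted total:
  Participation 69 × 0.1 = 6.9
  Assignments 89 × 0.15 = 13.35
  Term paper 81 × 0.1 = 8.1
  Presentations 77 × 0.17 = 13.09
  Weekly reports 98 × 0.12 = 11.76
  Final exam 25 × 0.12 = 3
  Midterm exam 47 × 0.24 = 11.28
Sum = 67.48
67.48 is ≥ 61.5 and < 82 → Meets

Meets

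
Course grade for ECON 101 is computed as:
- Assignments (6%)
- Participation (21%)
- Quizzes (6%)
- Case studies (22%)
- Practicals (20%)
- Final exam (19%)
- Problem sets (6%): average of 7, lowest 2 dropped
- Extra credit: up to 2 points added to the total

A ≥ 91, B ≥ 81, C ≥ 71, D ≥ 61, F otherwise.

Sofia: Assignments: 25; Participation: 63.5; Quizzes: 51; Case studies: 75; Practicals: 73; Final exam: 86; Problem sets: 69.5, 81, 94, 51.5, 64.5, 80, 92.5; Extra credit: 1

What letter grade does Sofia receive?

Problem sets: drop 51.5, 64.5 → average of remaining 5 = 417/5 = 83.4
Weighted total:
  Assignments 25 × 0.06 = 1.5
  Participation 63.5 × 0.21 = 13.335
  Quizzes 51 × 0.06 = 3.06
  Case studies 75 × 0.22 = 16.5
  Practicals 73 × 0.2 = 14.6
  Final exam 86 × 0.19 = 16.34
  Problem sets 83.4 × 0.06 = 5.004
Sum = 70.339
Extra credit: 70.339 + 1 = 71.339
71.339 is ≥ 71 and < 81 → C

C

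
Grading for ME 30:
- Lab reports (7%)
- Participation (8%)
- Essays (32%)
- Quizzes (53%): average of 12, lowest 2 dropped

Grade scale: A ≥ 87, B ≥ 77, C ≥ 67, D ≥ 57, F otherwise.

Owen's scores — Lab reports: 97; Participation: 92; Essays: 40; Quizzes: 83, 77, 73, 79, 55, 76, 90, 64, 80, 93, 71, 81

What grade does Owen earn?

Quizzes: drop 55, 64 → average of remaining 10 = 803/10 = 80.3
Weighted total:
  Lab reports 97 × 0.07 = 6.79
  Participation 92 × 0.08 = 7.36
  Essays 40 × 0.32 = 12.8
  Quizzes 80.3 × 0.53 = 42.559
Sum = 69.509
69.509 is ≥ 67 and < 77 → C

C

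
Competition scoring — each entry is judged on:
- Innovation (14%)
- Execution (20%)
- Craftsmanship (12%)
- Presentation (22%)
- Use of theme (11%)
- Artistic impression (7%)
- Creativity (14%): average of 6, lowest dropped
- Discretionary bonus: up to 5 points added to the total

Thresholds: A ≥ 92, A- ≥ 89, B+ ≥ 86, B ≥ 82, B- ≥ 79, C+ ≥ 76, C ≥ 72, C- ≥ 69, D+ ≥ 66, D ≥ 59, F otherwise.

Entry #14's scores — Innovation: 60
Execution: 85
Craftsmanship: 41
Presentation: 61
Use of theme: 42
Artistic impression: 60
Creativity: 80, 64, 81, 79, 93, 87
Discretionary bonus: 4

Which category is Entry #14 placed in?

Creativity: drop 64 → average of remaining 5 = 420/5 = 84
Weighted total:
  Innovation 60 × 0.14 = 8.4
  Execution 85 × 0.2 = 17
  Craftsmanship 41 × 0.12 = 4.92
  Presentation 61 × 0.22 = 13.42
  Use of theme 42 × 0.11 = 4.62
  Artistic impression 60 × 0.07 = 4.2
  Creativity 84 × 0.14 = 11.76
Sum = 64.32
Discretionary bonus: 64.32 + 4 = 68.32
68.32 is ≥ 66 and < 69 → D+

D+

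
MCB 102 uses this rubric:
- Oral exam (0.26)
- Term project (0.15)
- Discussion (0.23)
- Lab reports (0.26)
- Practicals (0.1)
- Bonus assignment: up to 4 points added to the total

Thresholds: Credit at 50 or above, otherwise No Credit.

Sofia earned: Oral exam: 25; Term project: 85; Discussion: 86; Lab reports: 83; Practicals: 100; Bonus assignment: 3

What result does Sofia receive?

Credit

Weighted total:
  Oral exam 25 × 0.26 = 6.5
  Term project 85 × 0.15 = 12.75
  Discussion 86 × 0.23 = 19.78
  Lab reports 83 × 0.26 = 21.58
  Practicals 100 × 0.1 = 10
Sum = 70.61
Bonus assignment: 70.61 + 3 = 73.61
73.61 ≥ 50 → Credit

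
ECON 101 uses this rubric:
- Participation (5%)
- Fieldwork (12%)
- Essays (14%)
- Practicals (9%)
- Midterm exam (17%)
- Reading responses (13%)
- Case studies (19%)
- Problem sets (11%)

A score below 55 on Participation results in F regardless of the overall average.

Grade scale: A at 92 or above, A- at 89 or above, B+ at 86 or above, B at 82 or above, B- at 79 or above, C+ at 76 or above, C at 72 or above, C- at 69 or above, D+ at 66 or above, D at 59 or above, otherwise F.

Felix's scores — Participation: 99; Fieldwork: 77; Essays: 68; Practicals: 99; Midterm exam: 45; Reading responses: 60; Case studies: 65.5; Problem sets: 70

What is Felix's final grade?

Participation score 99 ≥ 55: minimum met.
Weighted total:
  Participation 99 × 0.05 = 4.95
  Fieldwork 77 × 0.12 = 9.24
  Essays 68 × 0.14 = 9.52
  Practicals 99 × 0.09 = 8.91
  Midterm exam 45 × 0.17 = 7.65
  Reading responses 60 × 0.13 = 7.8
  Case studies 65.5 × 0.19 = 12.445
  Problem sets 70 × 0.11 = 7.7
Sum = 68.215
68.215 is ≥ 66 and < 69 → D+

D+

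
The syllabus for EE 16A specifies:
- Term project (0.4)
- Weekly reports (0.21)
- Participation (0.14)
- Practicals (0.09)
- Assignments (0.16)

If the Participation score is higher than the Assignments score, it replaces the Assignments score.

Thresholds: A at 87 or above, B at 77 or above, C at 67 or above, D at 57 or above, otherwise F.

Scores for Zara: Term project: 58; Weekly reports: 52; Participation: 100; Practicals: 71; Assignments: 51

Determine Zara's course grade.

C

Participation (100) > Assignments (51), so Assignments counts as 100.
Weighted total:
  Term project 58 × 0.4 = 23.2
  Weekly reports 52 × 0.21 = 10.92
  Participation 100 × 0.14 = 14
  Practicals 71 × 0.09 = 6.39
  Assignments 100 × 0.16 = 16
Sum = 70.51
70.51 is ≥ 67 and < 77 → C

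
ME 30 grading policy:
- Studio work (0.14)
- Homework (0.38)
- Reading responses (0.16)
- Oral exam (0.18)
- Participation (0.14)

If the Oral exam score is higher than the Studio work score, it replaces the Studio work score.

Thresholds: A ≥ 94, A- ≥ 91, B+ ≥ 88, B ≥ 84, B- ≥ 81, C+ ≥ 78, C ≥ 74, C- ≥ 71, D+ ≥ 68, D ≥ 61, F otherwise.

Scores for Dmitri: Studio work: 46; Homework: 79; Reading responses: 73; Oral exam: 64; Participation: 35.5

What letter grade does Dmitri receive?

Oral exam (64) > Studio work (46), so Studio work counts as 64.
Weighted total:
  Studio work 64 × 0.14 = 8.96
  Homework 79 × 0.38 = 30.02
  Reading responses 73 × 0.16 = 11.68
  Oral exam 64 × 0.18 = 11.52
  Participation 35.5 × 0.14 = 4.97
Sum = 67.15
67.15 is ≥ 61 and < 68 → D

D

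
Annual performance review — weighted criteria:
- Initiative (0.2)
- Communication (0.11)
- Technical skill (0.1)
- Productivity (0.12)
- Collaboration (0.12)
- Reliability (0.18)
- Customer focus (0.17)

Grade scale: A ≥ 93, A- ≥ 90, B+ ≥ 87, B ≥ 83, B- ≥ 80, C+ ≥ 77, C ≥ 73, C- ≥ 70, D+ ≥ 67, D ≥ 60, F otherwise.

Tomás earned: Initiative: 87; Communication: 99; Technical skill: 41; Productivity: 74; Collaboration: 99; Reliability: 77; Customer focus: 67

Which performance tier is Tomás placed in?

Weighted total:
  Initiative 87 × 0.2 = 17.4
  Communication 99 × 0.11 = 10.89
  Technical skill 41 × 0.1 = 4.1
  Productivity 74 × 0.12 = 8.88
  Collaboration 99 × 0.12 = 11.88
  Reliability 77 × 0.18 = 13.86
  Customer focus 67 × 0.17 = 11.39
Sum = 78.4
78.4 is ≥ 77 and < 80 → C+

C+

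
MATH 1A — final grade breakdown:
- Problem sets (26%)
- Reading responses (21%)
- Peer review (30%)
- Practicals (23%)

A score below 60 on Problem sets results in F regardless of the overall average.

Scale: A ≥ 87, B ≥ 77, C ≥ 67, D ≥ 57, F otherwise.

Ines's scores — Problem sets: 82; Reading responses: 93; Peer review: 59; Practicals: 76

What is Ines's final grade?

Problem sets score 82 ≥ 60: minimum met.
Weighted total:
  Problem sets 82 × 0.26 = 21.32
  Reading responses 93 × 0.21 = 19.53
  Peer review 59 × 0.3 = 17.7
  Practicals 76 × 0.23 = 17.48
Sum = 76.03
76.03 is ≥ 67 and < 77 → C

C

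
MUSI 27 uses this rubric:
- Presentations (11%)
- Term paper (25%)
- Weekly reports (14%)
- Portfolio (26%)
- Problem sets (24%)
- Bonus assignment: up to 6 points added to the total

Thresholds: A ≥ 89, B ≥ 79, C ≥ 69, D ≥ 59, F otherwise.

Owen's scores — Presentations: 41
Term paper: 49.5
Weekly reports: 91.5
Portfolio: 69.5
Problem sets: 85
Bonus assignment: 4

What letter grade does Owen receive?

C

Weighted total:
  Presentations 41 × 0.11 = 4.51
  Term paper 49.5 × 0.25 = 12.375
  Weekly reports 91.5 × 0.14 = 12.81
  Portfolio 69.5 × 0.26 = 18.07
  Problem sets 85 × 0.24 = 20.4
Sum = 68.165
Bonus assignment: 68.165 + 4 = 72.165
72.165 is ≥ 69 and < 79 → C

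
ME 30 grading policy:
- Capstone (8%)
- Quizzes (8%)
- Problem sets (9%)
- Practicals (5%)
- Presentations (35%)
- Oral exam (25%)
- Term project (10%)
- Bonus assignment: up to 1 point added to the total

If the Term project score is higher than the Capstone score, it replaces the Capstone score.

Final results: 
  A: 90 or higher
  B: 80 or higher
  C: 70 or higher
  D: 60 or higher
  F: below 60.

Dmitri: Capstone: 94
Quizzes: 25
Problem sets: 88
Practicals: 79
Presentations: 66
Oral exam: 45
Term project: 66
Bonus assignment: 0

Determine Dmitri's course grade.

D

Term project (66) ≤ Capstone (94), so Capstone stays at 94.
Weighted total:
  Capstone 94 × 0.08 = 7.52
  Quizzes 25 × 0.08 = 2
  Problem sets 88 × 0.09 = 7.92
  Practicals 79 × 0.05 = 3.95
  Presentations 66 × 0.35 = 23.1
  Oral exam 45 × 0.25 = 11.25
  Term project 66 × 0.1 = 6.6
Sum = 62.34
Bonus assignment: 62.34 + 0 = 62.34
62.34 is ≥ 60 and < 70 → D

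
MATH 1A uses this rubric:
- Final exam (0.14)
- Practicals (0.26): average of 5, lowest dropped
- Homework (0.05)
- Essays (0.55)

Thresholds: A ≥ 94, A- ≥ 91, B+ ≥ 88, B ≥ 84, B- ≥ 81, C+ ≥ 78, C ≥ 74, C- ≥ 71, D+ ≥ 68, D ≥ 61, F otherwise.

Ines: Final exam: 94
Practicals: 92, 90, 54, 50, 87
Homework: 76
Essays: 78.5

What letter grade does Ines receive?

Practicals: drop 50 → average of remaining 4 = 323/4 = 80.75
Weighted total:
  Final exam 94 × 0.14 = 13.16
  Practicals 80.75 × 0.26 = 20.995
  Homework 76 × 0.05 = 3.8
  Essays 78.5 × 0.55 = 43.175
Sum = 81.13
81.13 is ≥ 81 and < 84 → B-

B-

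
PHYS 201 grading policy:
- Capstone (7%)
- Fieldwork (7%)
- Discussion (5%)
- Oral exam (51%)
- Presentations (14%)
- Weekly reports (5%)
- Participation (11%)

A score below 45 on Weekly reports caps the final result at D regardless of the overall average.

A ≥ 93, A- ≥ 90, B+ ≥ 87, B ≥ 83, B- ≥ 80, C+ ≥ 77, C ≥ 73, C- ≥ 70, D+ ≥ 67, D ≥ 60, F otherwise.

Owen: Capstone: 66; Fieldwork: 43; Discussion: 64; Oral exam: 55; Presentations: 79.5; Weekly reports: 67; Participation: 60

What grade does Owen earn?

Weekly reports score 67 ≥ 45: minimum met.
Weighted total:
  Capstone 66 × 0.07 = 4.62
  Fieldwork 43 × 0.07 = 3.01
  Discussion 64 × 0.05 = 3.2
  Oral exam 55 × 0.51 = 28.05
  Presentations 79.5 × 0.14 = 11.13
  Weekly reports 67 × 0.05 = 3.35
  Participation 60 × 0.11 = 6.6
Sum = 59.96
59.96 < 60 → F

F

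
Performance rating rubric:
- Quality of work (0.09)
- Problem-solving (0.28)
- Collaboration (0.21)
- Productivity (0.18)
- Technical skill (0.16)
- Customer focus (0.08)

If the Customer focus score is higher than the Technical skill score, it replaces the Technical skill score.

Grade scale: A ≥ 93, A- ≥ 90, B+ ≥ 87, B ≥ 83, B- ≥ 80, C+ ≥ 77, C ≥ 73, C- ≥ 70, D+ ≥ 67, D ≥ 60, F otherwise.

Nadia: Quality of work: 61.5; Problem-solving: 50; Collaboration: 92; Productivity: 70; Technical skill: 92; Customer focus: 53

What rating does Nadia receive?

C-

Customer focus (53) ≤ Technical skill (92), so Technical skill stays at 92.
Weighted total:
  Quality of work 61.5 × 0.09 = 5.535
  Problem-solving 50 × 0.28 = 14
  Collaboration 92 × 0.21 = 19.32
  Productivity 70 × 0.18 = 12.6
  Technical skill 92 × 0.16 = 14.72
  Customer focus 53 × 0.08 = 4.24
Sum = 70.415
70.415 is ≥ 70 and < 73 → C-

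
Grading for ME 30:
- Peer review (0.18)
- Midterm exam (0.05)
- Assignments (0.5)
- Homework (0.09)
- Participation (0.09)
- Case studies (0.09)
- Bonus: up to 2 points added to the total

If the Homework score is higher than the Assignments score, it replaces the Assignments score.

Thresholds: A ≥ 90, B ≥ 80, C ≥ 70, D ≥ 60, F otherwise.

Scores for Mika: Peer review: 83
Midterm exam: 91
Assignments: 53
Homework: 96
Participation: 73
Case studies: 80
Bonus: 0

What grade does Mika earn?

B

Homework (96) > Assignments (53), so Assignments counts as 96.
Weighted total:
  Peer review 83 × 0.18 = 14.94
  Midterm exam 91 × 0.05 = 4.55
  Assignments 96 × 0.5 = 48
  Homework 96 × 0.09 = 8.64
  Participation 73 × 0.09 = 6.57
  Case studies 80 × 0.09 = 7.2
Sum = 89.9
Bonus: 89.9 + 0 = 89.9
89.9 is ≥ 80 and < 90 → B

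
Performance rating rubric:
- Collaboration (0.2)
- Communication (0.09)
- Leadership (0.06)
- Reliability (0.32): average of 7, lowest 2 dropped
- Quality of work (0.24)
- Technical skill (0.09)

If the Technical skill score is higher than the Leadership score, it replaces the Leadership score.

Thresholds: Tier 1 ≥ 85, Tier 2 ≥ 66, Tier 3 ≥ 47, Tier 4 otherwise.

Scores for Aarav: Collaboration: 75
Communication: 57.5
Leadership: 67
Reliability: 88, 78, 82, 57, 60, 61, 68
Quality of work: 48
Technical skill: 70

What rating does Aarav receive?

Reliability: drop 57, 60 → average of remaining 5 = 377/5 = 75.4
Technical skill (70) > Leadership (67), so Leadership counts as 70.
Weighted total:
  Collaboration 75 × 0.2 = 15
  Communication 57.5 × 0.09 = 5.175
  Leadership 70 × 0.06 = 4.2
  Reliability 75.4 × 0.32 = 24.128
  Quality of work 48 × 0.24 = 11.52
  Technical skill 70 × 0.09 = 6.3
Sum = 66.323
66.323 is ≥ 66 and < 85 → Tier 2

Tier 2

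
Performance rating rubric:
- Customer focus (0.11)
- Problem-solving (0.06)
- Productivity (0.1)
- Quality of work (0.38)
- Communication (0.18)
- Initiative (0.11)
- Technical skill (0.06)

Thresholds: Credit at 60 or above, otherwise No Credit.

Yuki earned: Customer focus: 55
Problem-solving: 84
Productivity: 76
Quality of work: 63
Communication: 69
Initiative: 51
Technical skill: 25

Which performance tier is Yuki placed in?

Weighted total:
  Customer focus 55 × 0.11 = 6.05
  Problem-solving 84 × 0.06 = 5.04
  Productivity 76 × 0.1 = 7.6
  Quality of work 63 × 0.38 = 23.94
  Communication 69 × 0.18 = 12.42
  Initiative 51 × 0.11 = 5.61
  Technical skill 25 × 0.06 = 1.5
Sum = 62.16
62.16 ≥ 60 → Credit

Credit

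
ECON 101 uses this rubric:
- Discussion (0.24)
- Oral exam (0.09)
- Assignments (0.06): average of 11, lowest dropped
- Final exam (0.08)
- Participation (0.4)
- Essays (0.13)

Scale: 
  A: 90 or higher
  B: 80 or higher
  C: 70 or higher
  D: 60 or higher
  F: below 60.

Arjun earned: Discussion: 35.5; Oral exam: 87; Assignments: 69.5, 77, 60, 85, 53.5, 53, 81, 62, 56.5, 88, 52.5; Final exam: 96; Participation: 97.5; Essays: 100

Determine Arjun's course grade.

Assignments: drop 52.5 → average of remaining 10 = 685.5/10 = 68.55
Weighted total:
  Discussion 35.5 × 0.24 = 8.52
  Oral exam 87 × 0.09 = 7.83
  Assignments 68.55 × 0.06 = 4.113
  Final exam 96 × 0.08 = 7.68
  Participation 97.5 × 0.4 = 39
  Essays 100 × 0.13 = 13
Sum = 80.143
80.143 is ≥ 80 and < 90 → B

B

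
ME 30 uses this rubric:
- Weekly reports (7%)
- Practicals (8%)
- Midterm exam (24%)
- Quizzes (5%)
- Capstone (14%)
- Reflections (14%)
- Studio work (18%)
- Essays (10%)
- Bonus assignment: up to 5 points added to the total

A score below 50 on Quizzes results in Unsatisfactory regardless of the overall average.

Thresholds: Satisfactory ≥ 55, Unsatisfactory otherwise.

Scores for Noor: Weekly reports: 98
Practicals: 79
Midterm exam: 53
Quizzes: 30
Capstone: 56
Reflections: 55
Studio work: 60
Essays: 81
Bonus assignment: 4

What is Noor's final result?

Quizzes score 30 < 50: minimum not met.
Weighted total:
  Weekly reports 98 × 0.07 = 6.86
  Practicals 79 × 0.08 = 6.32
  Midterm exam 53 × 0.24 = 12.72
  Quizzes 30 × 0.05 = 1.5
  Capstone 56 × 0.14 = 7.84
  Reflections 55 × 0.14 = 7.7
  Studio work 60 × 0.18 = 10.8
  Essays 81 × 0.1 = 8.1
Sum = 61.84
Bonus assignment: 61.84 + 4 = 65.84
Because the Quizzes minimum was not met, the result is Unsatisfactory.

Unsatisfactory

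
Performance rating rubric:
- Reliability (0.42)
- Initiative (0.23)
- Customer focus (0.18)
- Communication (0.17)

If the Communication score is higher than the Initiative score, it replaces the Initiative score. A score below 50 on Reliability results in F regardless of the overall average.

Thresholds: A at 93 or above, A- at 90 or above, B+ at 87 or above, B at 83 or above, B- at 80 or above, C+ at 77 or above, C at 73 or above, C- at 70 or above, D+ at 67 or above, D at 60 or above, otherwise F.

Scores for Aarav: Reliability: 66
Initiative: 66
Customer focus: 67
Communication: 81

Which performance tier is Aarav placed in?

Communication (81) > Initiative (66), so Initiative counts as 81.
Reliability score 66 ≥ 50: minimum met.
Weighted total:
  Reliability 66 × 0.42 = 27.72
  Initiative 81 × 0.23 = 18.63
  Customer focus 67 × 0.18 = 12.06
  Communication 81 × 0.17 = 13.77
Sum = 72.18
72.18 is ≥ 70 and < 73 → C-

C-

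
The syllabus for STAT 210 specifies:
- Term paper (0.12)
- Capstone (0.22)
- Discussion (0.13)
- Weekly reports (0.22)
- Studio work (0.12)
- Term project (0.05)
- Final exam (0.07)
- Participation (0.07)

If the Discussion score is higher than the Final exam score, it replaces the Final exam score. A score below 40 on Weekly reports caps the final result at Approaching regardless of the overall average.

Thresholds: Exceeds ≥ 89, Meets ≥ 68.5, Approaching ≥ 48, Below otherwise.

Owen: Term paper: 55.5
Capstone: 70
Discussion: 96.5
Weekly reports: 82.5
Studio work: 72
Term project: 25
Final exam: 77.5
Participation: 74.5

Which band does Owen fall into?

Meets

Discussion (96.5) > Final exam (77.5), so Final exam counts as 96.5.
Weekly reports score 82.5 ≥ 40: minimum met.
Weighted total:
  Term paper 55.5 × 0.12 = 6.66
  Capstone 70 × 0.22 = 15.4
  Discussion 96.5 × 0.13 = 12.545
  Weekly reports 82.5 × 0.22 = 18.15
  Studio work 72 × 0.12 = 8.64
  Term project 25 × 0.05 = 1.25
  Final exam 96.5 × 0.07 = 6.755
  Participation 74.5 × 0.07 = 5.215
Sum = 74.615
74.615 is ≥ 68.5 and < 89 → Meets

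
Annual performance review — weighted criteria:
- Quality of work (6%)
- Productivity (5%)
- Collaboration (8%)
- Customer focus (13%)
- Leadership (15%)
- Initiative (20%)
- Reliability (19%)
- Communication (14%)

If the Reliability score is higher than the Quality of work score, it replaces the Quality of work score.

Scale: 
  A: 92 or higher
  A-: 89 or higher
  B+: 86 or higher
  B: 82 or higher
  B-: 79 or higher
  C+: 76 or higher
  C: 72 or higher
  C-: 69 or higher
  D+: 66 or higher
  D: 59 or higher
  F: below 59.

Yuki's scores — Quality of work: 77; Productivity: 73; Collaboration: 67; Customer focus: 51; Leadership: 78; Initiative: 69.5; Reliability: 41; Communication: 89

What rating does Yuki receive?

Reliability (41) ≤ Quality of work (77), so Quality of work stays at 77.
Weighted total:
  Quality of work 77 × 0.06 = 4.62
  Productivity 73 × 0.05 = 3.65
  Collaboration 67 × 0.08 = 5.36
  Customer focus 51 × 0.13 = 6.63
  Leadership 78 × 0.15 = 11.7
  Initiative 69.5 × 0.2 = 13.9
  Reliability 41 × 0.19 = 7.79
  Communication 89 × 0.14 = 12.46
Sum = 66.11
66.11 is ≥ 66 and < 69 → D+

D+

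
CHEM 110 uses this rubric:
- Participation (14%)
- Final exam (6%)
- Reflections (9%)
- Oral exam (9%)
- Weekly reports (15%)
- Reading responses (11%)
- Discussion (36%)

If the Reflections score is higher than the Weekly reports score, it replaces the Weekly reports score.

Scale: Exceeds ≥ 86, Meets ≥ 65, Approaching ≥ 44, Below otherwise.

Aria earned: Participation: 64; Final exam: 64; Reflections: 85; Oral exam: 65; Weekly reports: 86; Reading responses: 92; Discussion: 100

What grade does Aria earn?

Reflections (85) ≤ Weekly reports (86), so Weekly reports stays at 86.
Weighted total:
  Participation 64 × 0.14 = 8.96
  Final exam 64 × 0.06 = 3.84
  Reflections 85 × 0.09 = 7.65
  Oral exam 65 × 0.09 = 5.85
  Weekly reports 86 × 0.15 = 12.9
  Reading responses 92 × 0.11 = 10.12
  Discussion 100 × 0.36 = 36
Sum = 85.32
85.32 is ≥ 65 and < 86 → Meets

Meets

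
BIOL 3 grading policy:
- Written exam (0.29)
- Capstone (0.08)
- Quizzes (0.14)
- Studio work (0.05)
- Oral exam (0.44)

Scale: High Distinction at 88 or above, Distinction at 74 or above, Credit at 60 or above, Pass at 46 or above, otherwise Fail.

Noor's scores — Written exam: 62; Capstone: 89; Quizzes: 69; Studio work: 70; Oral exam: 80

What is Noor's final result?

Weighted total:
  Written exam 62 × 0.29 = 17.98
  Capstone 89 × 0.08 = 7.12
  Quizzes 69 × 0.14 = 9.66
  Studio work 70 × 0.05 = 3.5
  Oral exam 80 × 0.44 = 35.2
Sum = 73.46
73.46 is ≥ 60 and < 74 → Credit

Credit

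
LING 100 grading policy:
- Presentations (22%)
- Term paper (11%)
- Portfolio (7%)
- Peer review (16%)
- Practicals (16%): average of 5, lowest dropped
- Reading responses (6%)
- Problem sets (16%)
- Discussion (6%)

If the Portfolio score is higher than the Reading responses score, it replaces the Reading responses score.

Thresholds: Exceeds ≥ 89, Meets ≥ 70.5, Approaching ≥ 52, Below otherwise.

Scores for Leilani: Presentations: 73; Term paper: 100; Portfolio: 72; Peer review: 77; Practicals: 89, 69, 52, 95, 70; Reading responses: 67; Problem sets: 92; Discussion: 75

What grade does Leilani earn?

Practicals: drop 52 → average of remaining 4 = 323/4 = 80.75
Portfolio (72) > Reading responses (67), so Reading responses counts as 72.
Weighted total:
  Presentations 73 × 0.22 = 16.06
  Term paper 100 × 0.11 = 11
  Portfolio 72 × 0.07 = 5.04
  Peer review 77 × 0.16 = 12.32
  Practicals 80.75 × 0.16 = 12.92
  Reading responses 72 × 0.06 = 4.32
  Problem sets 92 × 0.16 = 14.72
  Discussion 75 × 0.06 = 4.5
Sum = 80.88
80.88 is ≥ 70.5 and < 89 → Meets

Meets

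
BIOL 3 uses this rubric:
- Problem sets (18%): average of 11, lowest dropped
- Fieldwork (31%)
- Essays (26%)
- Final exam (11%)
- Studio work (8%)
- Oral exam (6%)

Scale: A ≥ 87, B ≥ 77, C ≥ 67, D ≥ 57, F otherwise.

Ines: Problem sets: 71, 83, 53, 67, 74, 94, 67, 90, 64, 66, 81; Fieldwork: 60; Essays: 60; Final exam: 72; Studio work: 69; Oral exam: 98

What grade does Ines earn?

Problem sets: drop 53 → average of remaining 10 = 757/10 = 75.7
Weighted total:
  Problem sets 75.7 × 0.18 = 13.626
  Fieldwork 60 × 0.31 = 18.6
  Essays 60 × 0.26 = 15.6
  Final exam 72 × 0.11 = 7.92
  Studio work 69 × 0.08 = 5.52
  Oral exam 98 × 0.06 = 5.88
Sum = 67.146
67.146 is ≥ 67 and < 77 → C

C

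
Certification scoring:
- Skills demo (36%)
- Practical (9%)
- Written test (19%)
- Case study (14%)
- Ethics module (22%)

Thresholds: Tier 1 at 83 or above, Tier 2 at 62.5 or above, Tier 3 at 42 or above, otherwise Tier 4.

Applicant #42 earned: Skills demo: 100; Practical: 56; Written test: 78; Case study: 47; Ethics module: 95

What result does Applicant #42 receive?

Weighted total:
  Skills demo 100 × 0.36 = 36
  Practical 56 × 0.09 = 5.04
  Written test 78 × 0.19 = 14.82
  Case study 47 × 0.14 = 6.58
  Ethics module 95 × 0.22 = 20.9
Sum = 83.34
83.34 ≥ 83 → Tier 1

Tier 1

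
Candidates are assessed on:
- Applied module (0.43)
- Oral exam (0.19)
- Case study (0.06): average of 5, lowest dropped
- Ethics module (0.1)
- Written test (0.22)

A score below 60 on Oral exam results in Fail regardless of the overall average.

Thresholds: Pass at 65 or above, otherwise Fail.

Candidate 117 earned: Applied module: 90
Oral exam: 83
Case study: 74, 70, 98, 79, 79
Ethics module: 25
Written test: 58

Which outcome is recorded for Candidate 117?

Pass

Case study: drop 70 → average of remaining 4 = 330/4 = 82.5
Oral exam score 83 ≥ 60: minimum met.
Weighted total:
  Applied module 90 × 0.43 = 38.7
  Oral exam 83 × 0.19 = 15.77
  Case study 82.5 × 0.06 = 4.95
  Ethics module 25 × 0.1 = 2.5
  Written test 58 × 0.22 = 12.76
Sum = 74.68
74.68 ≥ 65 → Pass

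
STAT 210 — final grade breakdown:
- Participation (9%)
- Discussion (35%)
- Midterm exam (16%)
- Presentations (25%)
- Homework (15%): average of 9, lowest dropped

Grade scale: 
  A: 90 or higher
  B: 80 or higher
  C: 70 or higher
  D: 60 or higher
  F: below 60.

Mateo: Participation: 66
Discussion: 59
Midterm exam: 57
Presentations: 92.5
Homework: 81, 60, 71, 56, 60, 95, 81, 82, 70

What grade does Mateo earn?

Homework: drop 56 → average of remaining 8 = 600/8 = 75
Weighted total:
  Participation 66 × 0.09 = 5.94
  Discussion 59 × 0.35 = 20.65
  Midterm exam 57 × 0.16 = 9.12
  Presentations 92.5 × 0.25 = 23.125
  Homework 75 × 0.15 = 11.25
Sum = 70.085
70.085 is ≥ 70 and < 80 → C

C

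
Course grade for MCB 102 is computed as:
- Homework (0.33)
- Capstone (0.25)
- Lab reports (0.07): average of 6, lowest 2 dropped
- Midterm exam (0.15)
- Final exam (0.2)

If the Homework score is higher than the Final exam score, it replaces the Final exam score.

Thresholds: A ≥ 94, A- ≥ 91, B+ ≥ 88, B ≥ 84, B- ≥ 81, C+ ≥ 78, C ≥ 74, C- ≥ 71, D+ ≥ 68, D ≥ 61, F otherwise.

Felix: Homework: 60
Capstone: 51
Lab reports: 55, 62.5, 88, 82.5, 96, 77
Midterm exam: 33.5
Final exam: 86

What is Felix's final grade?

F

Lab reports: drop 55, 62.5 → average of remaining 4 = 343.5/4 = 85.875
Homework (60) ≤ Final exam (86), so Final exam stays at 86.
Weighted total:
  Homework 60 × 0.33 = 19.8
  Capstone 51 × 0.25 = 12.75
  Lab reports 85.875 × 0.07 = 6.01125
  Midterm exam 33.5 × 0.15 = 5.025
  Final exam 86 × 0.2 = 17.2
Sum = 60.78625
60.78625 < 61 → F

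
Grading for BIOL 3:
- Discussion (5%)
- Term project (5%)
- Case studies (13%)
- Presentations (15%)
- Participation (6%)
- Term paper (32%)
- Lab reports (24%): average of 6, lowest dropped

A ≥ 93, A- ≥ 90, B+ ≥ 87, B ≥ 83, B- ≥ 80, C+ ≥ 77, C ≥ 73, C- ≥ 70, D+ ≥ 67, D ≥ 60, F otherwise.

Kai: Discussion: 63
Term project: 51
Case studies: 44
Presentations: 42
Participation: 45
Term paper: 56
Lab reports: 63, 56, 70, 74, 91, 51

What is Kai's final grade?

Lab reports: drop 51 → average of remaining 5 = 354/5 = 70.8
Weighted total:
  Discussion 63 × 0.05 = 3.15
  Term project 51 × 0.05 = 2.55
  Case studies 44 × 0.13 = 5.72
  Presentations 42 × 0.15 = 6.3
  Participation 45 × 0.06 = 2.7
  Term paper 56 × 0.32 = 17.92
  Lab reports 70.8 × 0.24 = 16.992
Sum = 55.332
55.332 < 60 → F

F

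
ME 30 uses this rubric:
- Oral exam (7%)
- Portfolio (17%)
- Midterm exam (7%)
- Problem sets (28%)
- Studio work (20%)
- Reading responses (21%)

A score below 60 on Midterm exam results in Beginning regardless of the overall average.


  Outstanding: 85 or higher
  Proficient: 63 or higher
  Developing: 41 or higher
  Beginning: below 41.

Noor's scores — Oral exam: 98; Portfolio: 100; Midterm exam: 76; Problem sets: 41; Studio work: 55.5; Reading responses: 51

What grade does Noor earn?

Developing

Midterm exam score 76 ≥ 60: minimum met.
Weighted total:
  Oral exam 98 × 0.07 = 6.86
  Portfolio 100 × 0.17 = 17
  Midterm exam 76 × 0.07 = 5.32
  Problem sets 41 × 0.28 = 11.48
  Studio work 55.5 × 0.2 = 11.1
  Reading responses 51 × 0.21 = 10.71
Sum = 62.47
62.47 is ≥ 41 and < 63 → Developing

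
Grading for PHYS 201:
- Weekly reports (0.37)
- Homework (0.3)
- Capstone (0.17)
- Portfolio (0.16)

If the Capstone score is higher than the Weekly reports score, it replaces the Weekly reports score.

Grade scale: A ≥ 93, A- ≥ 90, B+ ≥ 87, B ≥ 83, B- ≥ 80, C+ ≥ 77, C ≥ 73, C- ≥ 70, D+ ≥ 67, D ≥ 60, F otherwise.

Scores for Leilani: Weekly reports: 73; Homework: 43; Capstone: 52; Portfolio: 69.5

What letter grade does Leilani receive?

F

Capstone (52) ≤ Weekly reports (73), so Weekly reports stays at 73.
Weighted total:
  Weekly reports 73 × 0.37 = 27.01
  Homework 43 × 0.3 = 12.9
  Capstone 52 × 0.17 = 8.84
  Portfolio 69.5 × 0.16 = 11.12
Sum = 59.87
59.87 < 60 → F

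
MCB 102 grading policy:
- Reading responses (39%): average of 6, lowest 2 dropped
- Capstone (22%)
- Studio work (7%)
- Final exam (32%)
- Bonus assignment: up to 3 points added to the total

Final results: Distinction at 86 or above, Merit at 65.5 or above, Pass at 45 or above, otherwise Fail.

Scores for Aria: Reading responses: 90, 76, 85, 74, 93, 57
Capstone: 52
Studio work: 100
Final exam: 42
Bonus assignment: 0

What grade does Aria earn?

Reading responses: drop 57, 74 → average of remaining 4 = 344/4 = 86
Weighted total:
  Reading responses 86 × 0.39 = 33.54
  Capstone 52 × 0.22 = 11.44
  Studio work 100 × 0.07 = 7
  Final exam 42 × 0.32 = 13.44
Sum = 65.42
Bonus assignment: 65.42 + 0 = 65.42
65.42 is ≥ 45 and < 65.5 → Pass

Pass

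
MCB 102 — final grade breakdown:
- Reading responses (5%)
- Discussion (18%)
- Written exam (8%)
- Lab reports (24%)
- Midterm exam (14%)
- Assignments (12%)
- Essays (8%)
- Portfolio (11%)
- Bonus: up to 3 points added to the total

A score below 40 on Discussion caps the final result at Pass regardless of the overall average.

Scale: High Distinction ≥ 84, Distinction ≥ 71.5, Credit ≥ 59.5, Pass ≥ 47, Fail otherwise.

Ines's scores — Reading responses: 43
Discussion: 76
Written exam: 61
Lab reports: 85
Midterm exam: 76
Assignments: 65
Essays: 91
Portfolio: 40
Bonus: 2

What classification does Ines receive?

Discussion score 76 ≥ 40: minimum met.
Weighted total:
  Reading responses 43 × 0.05 = 2.15
  Discussion 76 × 0.18 = 13.68
  Written exam 61 × 0.08 = 4.88
  Lab reports 85 × 0.24 = 20.4
  Midterm exam 76 × 0.14 = 10.64
  Assignments 65 × 0.12 = 7.8
  Essays 91 × 0.08 = 7.28
  Portfolio 40 × 0.11 = 4.4
Sum = 71.23
Bonus: 71.23 + 2 = 73.23
73.23 is ≥ 71.5 and < 84 → Distinction

Distinction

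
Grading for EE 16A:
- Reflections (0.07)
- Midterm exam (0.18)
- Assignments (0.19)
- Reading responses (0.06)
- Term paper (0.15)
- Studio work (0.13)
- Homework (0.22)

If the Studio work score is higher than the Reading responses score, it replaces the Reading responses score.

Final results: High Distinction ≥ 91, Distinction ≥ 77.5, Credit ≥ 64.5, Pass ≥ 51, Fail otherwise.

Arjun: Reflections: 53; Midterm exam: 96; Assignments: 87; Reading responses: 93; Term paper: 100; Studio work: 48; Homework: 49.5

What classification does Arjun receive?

Credit

Studio work (48) ≤ Reading responses (93), so Reading responses stays at 93.
Weighted total:
  Reflections 53 × 0.07 = 3.71
  Midterm exam 96 × 0.18 = 17.28
  Assignments 87 × 0.19 = 16.53
  Reading responses 93 × 0.06 = 5.58
  Term paper 100 × 0.15 = 15
  Studio work 48 × 0.13 = 6.24
  Homework 49.5 × 0.22 = 10.89
Sum = 75.23
75.23 is ≥ 64.5 and < 77.5 → Credit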